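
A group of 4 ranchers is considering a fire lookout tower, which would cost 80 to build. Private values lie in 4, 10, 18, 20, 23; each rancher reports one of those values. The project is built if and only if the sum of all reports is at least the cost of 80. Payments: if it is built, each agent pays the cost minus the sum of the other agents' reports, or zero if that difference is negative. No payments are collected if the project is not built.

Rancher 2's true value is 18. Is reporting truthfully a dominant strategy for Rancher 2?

Yes

Check each profile of the others' reports and compare truth against every alternative report.
Others report (23, 23, 23): truth gives 7, best alternative gives 7.
Others report (20, 23, 23): truth gives 4, best alternative gives 4.
Others report (23, 20, 23): truth gives 4, best alternative gives 4.
Others report (23, 23, 20): truth gives 4, best alternative gives 4.
Others report (18, 23, 23): truth gives 2, best alternative gives 2.
Others report (23, 18, 23): truth gives 2, best alternative gives 2.
(Remaining 119 profiles checked similarly; truth is weakly best in each.)
In every case the truthful report is at least as good as any alternative, so it is a dominant strategy.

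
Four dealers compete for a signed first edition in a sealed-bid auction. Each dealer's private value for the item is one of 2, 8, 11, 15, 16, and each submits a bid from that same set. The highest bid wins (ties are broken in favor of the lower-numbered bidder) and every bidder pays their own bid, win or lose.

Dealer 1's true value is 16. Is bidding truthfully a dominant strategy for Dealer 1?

Consider the case where Dealer 2 bids 2, Dealer 3 bids 2 and Dealer 4 bids 2.
Truthful bid 16: wins, pays 16, utility 16 - 16 = 0.
Bid 2 instead: wins, pays 2, utility 16 - 2 = 14.
Since 14 > 0, bidding 2 is strictly better here, so truthful bidding is not dominant.

No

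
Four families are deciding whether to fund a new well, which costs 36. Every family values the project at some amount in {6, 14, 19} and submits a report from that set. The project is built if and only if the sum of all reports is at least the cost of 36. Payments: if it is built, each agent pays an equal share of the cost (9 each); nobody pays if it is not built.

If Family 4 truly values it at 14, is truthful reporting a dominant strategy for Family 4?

Consider the case where Family 1 reports 6, Family 2 reports 6 and Family 3 reports 6.
Truthful report 14: project not built, utility 0.
Report 19 instead: project built, pays 9, utility 14 - 9 = 5.
Since 5 > 0, reporting 19 is strictly better here, so truthful reporting is not dominant.

No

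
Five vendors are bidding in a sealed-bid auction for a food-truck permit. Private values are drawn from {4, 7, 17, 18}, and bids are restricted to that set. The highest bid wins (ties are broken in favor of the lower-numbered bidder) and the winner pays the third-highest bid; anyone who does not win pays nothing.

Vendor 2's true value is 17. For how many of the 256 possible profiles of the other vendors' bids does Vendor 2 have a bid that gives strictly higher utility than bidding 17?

Others bid (4, 4, 4, 18): truth gives 0; bid 18 gives 13 > 0. Violating.
Others bid (4, 4, 7, 18): truth gives 0; bid 18 gives 10 > 0. Violating.
Others bid (4, 4, 18, 4): truth gives 0; bid 18 gives 13 > 0. Violating.
Others bid (4, 4, 18, 7): truth gives 0; bid 18 gives 10 > 0. Violating.
Others bid (4, 4, 4, 4): truth gives 13; no alternative beats it.
Others bid (4, 4, 4, 7): truth gives 13; no alternative beats it.
(Checking all 256 profiles: 32 have a profitable deviation, 224 do not.)

32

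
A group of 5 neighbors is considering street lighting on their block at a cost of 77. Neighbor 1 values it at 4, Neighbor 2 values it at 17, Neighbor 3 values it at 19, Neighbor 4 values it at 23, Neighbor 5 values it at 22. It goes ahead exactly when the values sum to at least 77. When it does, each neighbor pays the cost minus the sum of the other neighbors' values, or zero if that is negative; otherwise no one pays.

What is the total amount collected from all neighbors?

Total value 85 ≥ cost 77, so it is built.
Neighbor 1: others sum to 81; max(0, 77 - 81) = 0.
Neighbor 2: others sum to 68; max(0, 77 - 68) = 9.
Neighbor 3: others sum to 66; max(0, 77 - 66) = 11.
Neighbor 4: others sum to 62; max(0, 77 - 62) = 15.
Neighbor 5: others sum to 63; max(0, 77 - 63) = 14.
Total collected = 0 + 9 + 11 + 15 + 14 = 49.

49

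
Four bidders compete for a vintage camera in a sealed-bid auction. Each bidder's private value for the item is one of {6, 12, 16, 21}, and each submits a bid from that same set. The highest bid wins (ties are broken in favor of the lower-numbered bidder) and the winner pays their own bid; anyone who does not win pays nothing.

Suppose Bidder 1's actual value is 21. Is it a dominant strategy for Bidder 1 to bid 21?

Consider the case where Bidder 2 bids 6, Bidder 3 bids 6 and Bidder 4 bids 6.
Truthful bid 21: wins, pays 21, utility 21 - 21 = 0.
Bid 6 instead: wins, pays 6, utility 21 - 6 = 15.
Since 15 > 0, bidding 6 is strictly better here, so truthful bidding is not dominant.

No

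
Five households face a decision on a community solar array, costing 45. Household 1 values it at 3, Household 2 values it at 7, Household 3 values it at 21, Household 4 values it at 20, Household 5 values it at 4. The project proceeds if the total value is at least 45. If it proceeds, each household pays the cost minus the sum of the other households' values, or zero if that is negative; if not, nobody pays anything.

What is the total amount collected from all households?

Total value 55 ≥ cost 45, so it is built.
Household 1: others sum to 52; max(0, 45 - 52) = 0.
Household 2: others sum to 48; max(0, 45 - 48) = 0.
Household 3: others sum to 34; max(0, 45 - 34) = 11.
Household 4: others sum to 35; max(0, 45 - 35) = 10.
Household 5: others sum to 51; max(0, 45 - 51) = 0.
Total collected = 0 + 0 + 11 + 10 + 0 = 21.

21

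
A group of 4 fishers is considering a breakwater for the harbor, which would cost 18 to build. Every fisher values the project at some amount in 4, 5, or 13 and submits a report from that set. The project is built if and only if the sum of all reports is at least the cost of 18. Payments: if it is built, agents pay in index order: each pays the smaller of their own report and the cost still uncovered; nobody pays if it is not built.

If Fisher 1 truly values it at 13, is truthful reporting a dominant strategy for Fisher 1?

No

Consider the case where Fisher 2 reports 4, Fisher 3 reports 4 and Fisher 4 reports 5.
Truthful report 13: project built, pays 13, utility 13 - 13 = 0.
Report 5 instead: project built, pays 5, utility 13 - 5 = 8.
Since 8 > 0, reporting 5 is strictly better here, so truthful reporting is not dominant.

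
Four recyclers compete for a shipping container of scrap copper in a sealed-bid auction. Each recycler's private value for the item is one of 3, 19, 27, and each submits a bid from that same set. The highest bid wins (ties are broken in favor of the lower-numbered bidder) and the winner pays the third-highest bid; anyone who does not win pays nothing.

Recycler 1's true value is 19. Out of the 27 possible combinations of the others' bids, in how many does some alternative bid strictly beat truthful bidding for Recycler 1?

Others bid (3, 3, 27): truth gives 0; bid 27 gives 16 > 0. Violating.
Others bid (3, 27, 3): truth gives 0; bid 27 gives 16 > 0. Violating.
Others bid (27, 3, 3): truth gives 0; bid 27 gives 16 > 0. Violating.
Others bid (3, 3, 3): truth gives 16; no alternative beats it.
Others bid (3, 3, 19): truth gives 16; no alternative beats it.
(Checking all 27 profiles: 3 have a profitable deviation, 24 do not.)

3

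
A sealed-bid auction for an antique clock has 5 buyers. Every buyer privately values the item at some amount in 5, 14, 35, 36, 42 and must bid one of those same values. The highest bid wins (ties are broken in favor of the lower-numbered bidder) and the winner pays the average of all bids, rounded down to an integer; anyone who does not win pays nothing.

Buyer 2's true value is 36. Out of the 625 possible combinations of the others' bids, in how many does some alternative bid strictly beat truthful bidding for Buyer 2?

286

Others bid (5, 5, 5, 5): truth gives 25; bid 14 gives 30 > 25. Violating.
Others bid (5, 5, 5, 14): truth gives 23; bid 14 gives 28 > 23. Violating.
Others bid (5, 5, 5, 42): truth gives 0; bid 42 gives 17 > 0. Violating.
Others bid (5, 5, 14, 5): truth gives 23; bid 14 gives 28 > 23. Violating.
Others bid (5, 5, 5, 35): truth gives 19; no alternative beats it.
Others bid (5, 5, 5, 36): truth gives 19; no alternative beats it.
(Checking all 625 profiles: 286 have a profitable deviation, 339 do not.)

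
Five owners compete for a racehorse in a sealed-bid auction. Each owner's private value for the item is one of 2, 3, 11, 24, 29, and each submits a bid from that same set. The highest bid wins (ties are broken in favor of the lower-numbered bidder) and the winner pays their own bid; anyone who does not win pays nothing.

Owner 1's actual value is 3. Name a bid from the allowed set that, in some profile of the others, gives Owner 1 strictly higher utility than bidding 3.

2

Suppose Owner 2 bids 2, Owner 3 bids 2, Owner 4 bids 2 and Owner 5 bids 2.
Bid 3: wins, pays 3, utility 3 - 3 = 0.
Bid 2: wins, pays 2, utility 3 - 2 = 1.
So bidding 2 beats truth here (1 > 0).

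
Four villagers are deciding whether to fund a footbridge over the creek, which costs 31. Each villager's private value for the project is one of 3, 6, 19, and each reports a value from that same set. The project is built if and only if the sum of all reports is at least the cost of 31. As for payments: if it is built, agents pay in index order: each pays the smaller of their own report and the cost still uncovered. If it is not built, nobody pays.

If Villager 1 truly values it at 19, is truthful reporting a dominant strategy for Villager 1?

No

Consider the case where Villager 2 reports 3, Villager 3 reports 3 and Villager 4 reports 19.
Truthful report 19: project built, pays 19, utility 19 - 19 = 0.
Report 6 instead: project built, pays 6, utility 19 - 6 = 13.
Since 13 > 0, reporting 6 is strictly better here, so truthful reporting is not dominant.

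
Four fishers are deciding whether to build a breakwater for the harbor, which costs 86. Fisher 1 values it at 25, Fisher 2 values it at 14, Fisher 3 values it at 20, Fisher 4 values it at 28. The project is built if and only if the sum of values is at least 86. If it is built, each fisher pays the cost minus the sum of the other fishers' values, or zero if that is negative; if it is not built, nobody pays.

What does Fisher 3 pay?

19

Total value 87 ≥ cost 86, so the project is built.
The other fishers' values sum to 67.
Cost minus that sum is 86 - 67 = 19.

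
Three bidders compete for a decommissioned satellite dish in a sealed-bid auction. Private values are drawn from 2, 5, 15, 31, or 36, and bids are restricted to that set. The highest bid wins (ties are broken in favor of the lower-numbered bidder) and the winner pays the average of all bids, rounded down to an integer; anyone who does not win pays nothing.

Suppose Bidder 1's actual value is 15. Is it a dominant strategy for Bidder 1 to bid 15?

No

Consider the case where Bidder 2 bids 2 and Bidder 3 bids 2.
Truthful bid 15: wins, pays 6, utility 15 - 6 = 9.
Bid 2 instead: wins, pays 2, utility 15 - 2 = 13.
Since 13 > 9, bidding 2 is strictly better here, so truthful bidding is not dominant.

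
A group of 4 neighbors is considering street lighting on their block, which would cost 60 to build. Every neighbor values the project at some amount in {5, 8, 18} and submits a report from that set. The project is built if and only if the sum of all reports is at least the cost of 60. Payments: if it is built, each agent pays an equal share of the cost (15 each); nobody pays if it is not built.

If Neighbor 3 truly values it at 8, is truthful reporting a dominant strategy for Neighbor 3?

Consider the case where Neighbor 1 reports 18, Neighbor 2 reports 18 and Neighbor 4 reports 18.
Truthful report 8: project built, pays 15, utility 8 - 15 = -7.
Report 5 instead: project not built, utility 0.
Since 0 > -7, reporting 5 is strictly better here, so truthful reporting is not dominant.

No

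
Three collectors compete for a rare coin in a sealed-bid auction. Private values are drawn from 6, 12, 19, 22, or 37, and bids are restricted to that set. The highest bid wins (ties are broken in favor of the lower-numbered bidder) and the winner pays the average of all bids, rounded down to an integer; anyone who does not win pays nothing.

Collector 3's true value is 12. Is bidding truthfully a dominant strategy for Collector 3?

Yes

Check each profile of the others' bids and compare truth against every alternative bid.
Others bid (6, 6): truth gives 4, best alternative gives 2.
Others bid (6, 12): truth gives 0, best alternative gives 0.
Others bid (6, 19): truth gives 0, best alternative gives 0.
Others bid (6, 22): truth gives 0, best alternative gives 0.
Others bid (6, 37): truth gives 0, best alternative gives 0.
Others bid (12, 6): truth gives 0, best alternative gives 0.
(Remaining 19 profiles checked similarly; truth is weakly best in each.)
In every case the truthful bid is at least as good as any alternative, so it is a dominant strategy.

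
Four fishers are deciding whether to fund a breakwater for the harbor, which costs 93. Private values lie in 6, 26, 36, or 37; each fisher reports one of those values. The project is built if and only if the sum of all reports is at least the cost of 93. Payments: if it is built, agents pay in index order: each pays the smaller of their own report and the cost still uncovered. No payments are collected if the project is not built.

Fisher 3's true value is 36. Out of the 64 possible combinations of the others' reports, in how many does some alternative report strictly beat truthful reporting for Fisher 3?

Others report (6, 26, 36): truth gives 0; report 26 gives 10 > 0. Violating.
Others report (6, 26, 37): truth gives 0; report 26 gives 10 > 0. Violating.
Others report (6, 36, 26): truth gives 0; report 26 gives 10 > 0. Violating.
Others report (6, 36, 36): truth gives 0; report 26 gives 10 > 0. Violating.
Others report (6, 6, 6): truth gives 0; no alternative beats it.
Others report (6, 6, 26): truth gives 0; no alternative beats it.
(Checking all 64 profiles: 47 have a profitable deviation, 17 do not.)

47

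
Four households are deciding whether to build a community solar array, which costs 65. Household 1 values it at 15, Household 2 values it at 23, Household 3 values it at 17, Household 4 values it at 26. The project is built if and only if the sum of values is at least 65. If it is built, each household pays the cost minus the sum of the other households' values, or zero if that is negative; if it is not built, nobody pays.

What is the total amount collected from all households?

Total value 81 ≥ cost 65, so it is built.
Household 1: others sum to 66; max(0, 65 - 66) = 0.
Household 2: others sum to 58; max(0, 65 - 58) = 7.
Household 3: others sum to 64; max(0, 65 - 64) = 1.
Household 4: others sum to 55; max(0, 65 - 55) = 10.
Total collected = 0 + 7 + 1 + 10 = 18.

18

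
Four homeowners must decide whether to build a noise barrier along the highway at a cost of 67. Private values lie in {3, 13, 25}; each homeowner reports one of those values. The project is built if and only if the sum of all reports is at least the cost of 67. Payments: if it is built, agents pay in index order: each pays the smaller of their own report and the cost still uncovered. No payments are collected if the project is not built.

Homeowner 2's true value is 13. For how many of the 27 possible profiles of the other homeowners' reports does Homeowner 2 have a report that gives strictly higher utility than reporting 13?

Others report (25, 25, 25): truth gives 0; report 3 gives 10 > 0. Violating.
Others report (3, 3, 3): truth gives 0; no alternative beats it.
Others report (3, 3, 13): truth gives 0; no alternative beats it.
(Checking all 27 profiles: 1 has a profitable deviation, 26 do not.)

1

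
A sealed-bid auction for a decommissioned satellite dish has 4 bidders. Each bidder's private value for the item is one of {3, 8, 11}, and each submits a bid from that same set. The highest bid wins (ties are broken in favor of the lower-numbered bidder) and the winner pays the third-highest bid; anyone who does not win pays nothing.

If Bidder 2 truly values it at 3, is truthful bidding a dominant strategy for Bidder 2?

Check each profile of the others' bids and compare truth against every alternative bid.
Others bid (3, 8, 8): truth gives 0, best alternative gives -5.
Others bid (3, 3, 3): truth gives 0, best alternative gives 0.
Others bid (3, 3, 8): truth gives 0, best alternative gives 0.
Others bid (3, 3, 11): truth gives 0, best alternative gives 0.
Others bid (3, 8, 3): truth gives 0, best alternative gives 0.
Others bid (3, 8, 11): truth gives 0, best alternative gives 0.
(Remaining 21 profiles checked similarly; truth is weakly best in each.)
In every case the truthful bid is at least as good as any alternative, so it is a dominant strategy.

Yes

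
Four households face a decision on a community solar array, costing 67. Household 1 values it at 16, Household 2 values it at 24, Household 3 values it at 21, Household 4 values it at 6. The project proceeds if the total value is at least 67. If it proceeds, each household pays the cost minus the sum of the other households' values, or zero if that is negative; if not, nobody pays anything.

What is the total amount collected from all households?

67

Total value 67 ≥ cost 67, so it is built.
Household 1: others sum to 51; max(0, 67 - 51) = 16.
Household 2: others sum to 43; max(0, 67 - 43) = 24.
Household 3: others sum to 46; max(0, 67 - 46) = 21.
Household 4: others sum to 61; max(0, 67 - 61) = 6.
Total collected = 16 + 24 + 21 + 6 = 67.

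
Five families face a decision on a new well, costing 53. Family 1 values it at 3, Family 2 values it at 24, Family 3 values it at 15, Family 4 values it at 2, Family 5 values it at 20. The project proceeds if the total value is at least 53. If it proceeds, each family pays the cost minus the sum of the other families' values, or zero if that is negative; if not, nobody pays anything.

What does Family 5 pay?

Total value 64 ≥ cost 53, so the project is built.
The other families' values sum to 44.
Cost minus that sum is 53 - 44 = 9.

9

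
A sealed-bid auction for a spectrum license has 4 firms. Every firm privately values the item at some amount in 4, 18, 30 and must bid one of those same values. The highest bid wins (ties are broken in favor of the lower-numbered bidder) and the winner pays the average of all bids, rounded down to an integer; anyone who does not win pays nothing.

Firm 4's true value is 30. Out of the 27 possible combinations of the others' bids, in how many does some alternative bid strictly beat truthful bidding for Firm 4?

1

Others bid (4, 4, 4): truth gives 20; bid 18 gives 23 > 20. Violating.
Others bid (4, 4, 18): truth gives 16; no alternative beats it.
Others bid (4, 4, 30): truth gives 0; no alternative beats it.
(Checking all 27 profiles: 1 has a profitable deviation, 26 do not.)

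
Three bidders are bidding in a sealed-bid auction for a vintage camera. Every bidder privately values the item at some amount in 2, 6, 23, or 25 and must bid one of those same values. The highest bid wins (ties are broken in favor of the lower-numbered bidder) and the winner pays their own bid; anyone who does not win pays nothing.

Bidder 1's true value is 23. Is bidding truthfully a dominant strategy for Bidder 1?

Consider the case where Bidder 2 bids 2 and Bidder 3 bids 2.
Truthful bid 23: wins, pays 23, utility 23 - 23 = 0.
Bid 2 instead: wins, pays 2, utility 23 - 2 = 21.
Since 21 > 0, bidding 2 is strictly better here, so truthful bidding is not dominant.

No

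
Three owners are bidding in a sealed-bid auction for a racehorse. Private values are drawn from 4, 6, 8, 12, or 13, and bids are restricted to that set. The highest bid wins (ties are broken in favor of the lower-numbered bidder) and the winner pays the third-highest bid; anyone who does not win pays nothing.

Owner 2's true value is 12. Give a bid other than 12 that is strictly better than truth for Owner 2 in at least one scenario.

Suppose Owner 1 bids 4 and Owner 3 bids 13.
Bid 12: loses, pays 0, utility 0.
Bid 13: wins, pays 4, utility 12 - 4 = 8.
So bidding 13 beats truth here (8 > 0).

13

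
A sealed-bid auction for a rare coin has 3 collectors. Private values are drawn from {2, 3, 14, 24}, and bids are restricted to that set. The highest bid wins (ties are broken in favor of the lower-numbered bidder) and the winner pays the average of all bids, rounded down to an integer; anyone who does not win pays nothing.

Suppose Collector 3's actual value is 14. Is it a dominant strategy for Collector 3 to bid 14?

Consider the case where Collector 1 bids 2 and Collector 2 bids 2.
Truthful bid 14: wins, pays 6, utility 14 - 6 = 8.
Bid 3 instead: wins, pays 2, utility 14 - 2 = 12.
Since 12 > 8, bidding 3 is strictly better here, so truthful bidding is not dominant.

No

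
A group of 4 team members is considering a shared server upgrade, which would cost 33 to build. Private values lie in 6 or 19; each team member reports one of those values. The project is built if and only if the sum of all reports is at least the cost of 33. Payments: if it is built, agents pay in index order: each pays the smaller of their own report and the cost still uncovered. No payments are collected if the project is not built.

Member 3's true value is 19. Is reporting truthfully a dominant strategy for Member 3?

No

Consider the case where Member 1 reports 6, Member 2 reports 6 and Member 4 reports 19.
Truthful report 19: project built, pays 19, utility 19 - 19 = 0.
Report 6 instead: project built, pays 6, utility 19 - 6 = 13.
Since 13 > 0, reporting 6 is strictly better here, so truthful reporting is not dominant.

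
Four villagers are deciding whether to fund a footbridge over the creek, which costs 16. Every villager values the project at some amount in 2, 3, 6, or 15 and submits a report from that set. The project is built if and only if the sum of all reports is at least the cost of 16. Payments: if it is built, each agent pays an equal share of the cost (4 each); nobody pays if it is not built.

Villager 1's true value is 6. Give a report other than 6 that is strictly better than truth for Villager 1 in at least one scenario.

15

Suppose Villager 2 reports 2, Villager 3 reports 2 and Villager 4 reports 2.
Report 6: project not built, utility 0.
Report 15: project built, pays 4, utility 6 - 4 = 2.
So reporting 15 beats truth here (2 > 0).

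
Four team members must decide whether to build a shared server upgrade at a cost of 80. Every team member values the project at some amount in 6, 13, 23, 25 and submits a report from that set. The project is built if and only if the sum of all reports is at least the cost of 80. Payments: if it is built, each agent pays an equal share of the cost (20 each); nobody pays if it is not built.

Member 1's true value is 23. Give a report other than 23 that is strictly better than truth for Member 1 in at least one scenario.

Suppose Member 2 reports 6, Member 3 reports 25 and Member 4 reports 25.
Report 23: project not built, utility 0.
Report 25: project built, pays 20, utility 23 - 20 = 3.
So reporting 25 beats truth here (3 > 0).

25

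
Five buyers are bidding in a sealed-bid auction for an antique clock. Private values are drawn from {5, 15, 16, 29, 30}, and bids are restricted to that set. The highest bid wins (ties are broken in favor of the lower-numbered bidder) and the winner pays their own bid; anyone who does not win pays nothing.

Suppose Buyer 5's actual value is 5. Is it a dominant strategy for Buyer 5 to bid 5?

Yes

Check each profile of the others' bids and compare truth against every alternative bid.
Others bid (5, 5, 5, 5): truth gives 0, best alternative gives -10.
Others bid (5, 5, 5, 15): truth gives 0, best alternative gives 0.
Others bid (5, 5, 5, 16): truth gives 0, best alternative gives 0.
Others bid (5, 5, 5, 29): truth gives 0, best alternative gives 0.
Others bid (5, 5, 5, 30): truth gives 0, best alternative gives 0.
Others bid (5, 5, 15, 5): truth gives 0, best alternative gives 0.
(Remaining 619 profiles checked similarly; truth is weakly best in each.)
In every case the truthful bid is at least as good as any alternative, so it is a dominant strategy.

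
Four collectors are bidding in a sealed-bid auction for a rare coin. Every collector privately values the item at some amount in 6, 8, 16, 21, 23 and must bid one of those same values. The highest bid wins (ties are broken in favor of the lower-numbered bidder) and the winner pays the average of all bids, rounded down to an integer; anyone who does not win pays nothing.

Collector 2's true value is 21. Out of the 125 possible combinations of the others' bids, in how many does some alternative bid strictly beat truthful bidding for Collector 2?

65

Others bid (6, 6, 6): truth gives 12; bid 8 gives 15 > 12. Violating.
Others bid (6, 6, 8): truth gives 11; bid 8 gives 14 > 11. Violating.
Others bid (6, 6, 16): truth gives 9; bid 16 gives 10 > 9. Violating.
Others bid (6, 6, 23): truth gives 0; bid 23 gives 7 > 0. Violating.
Others bid (6, 6, 21): truth gives 8; no alternative beats it.
Others bid (6, 8, 21): truth gives 7; no alternative beats it.
(Checking all 125 profiles: 65 have a profitable deviation, 60 do not.)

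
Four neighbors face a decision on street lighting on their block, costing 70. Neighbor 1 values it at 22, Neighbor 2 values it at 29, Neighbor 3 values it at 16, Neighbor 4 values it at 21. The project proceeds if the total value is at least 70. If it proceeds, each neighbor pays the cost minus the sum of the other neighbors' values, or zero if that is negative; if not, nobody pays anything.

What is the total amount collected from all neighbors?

18

Total value 88 ≥ cost 70, so it is built.
Neighbor 1: others sum to 66; max(0, 70 - 66) = 4.
Neighbor 2: others sum to 59; max(0, 70 - 59) = 11.
Neighbor 3: others sum to 72; max(0, 70 - 72) = 0.
Neighbor 4: others sum to 67; max(0, 70 - 67) = 3.
Total collected = 4 + 11 + 0 + 3 = 18.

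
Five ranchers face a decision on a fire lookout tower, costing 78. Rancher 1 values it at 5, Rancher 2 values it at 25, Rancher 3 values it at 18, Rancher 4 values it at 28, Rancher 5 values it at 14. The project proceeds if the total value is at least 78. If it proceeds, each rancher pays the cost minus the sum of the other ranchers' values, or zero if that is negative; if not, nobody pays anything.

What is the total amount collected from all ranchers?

Total value 90 ≥ cost 78, so it is built.
Rancher 1: others sum to 85; max(0, 78 - 85) = 0.
Rancher 2: others sum to 65; max(0, 78 - 65) = 13.
Rancher 3: others sum to 72; max(0, 78 - 72) = 6.
Rancher 4: others sum to 62; max(0, 78 - 62) = 16.
Rancher 5: others sum to 76; max(0, 78 - 76) = 2.
Total collected = 0 + 13 + 6 + 16 + 2 = 37.

37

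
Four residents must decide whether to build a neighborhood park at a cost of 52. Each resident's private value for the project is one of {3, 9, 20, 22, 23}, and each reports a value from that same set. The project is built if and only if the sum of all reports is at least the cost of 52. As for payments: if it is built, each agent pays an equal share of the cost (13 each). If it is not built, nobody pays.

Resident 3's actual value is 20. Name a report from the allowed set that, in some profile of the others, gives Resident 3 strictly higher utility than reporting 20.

Suppose Resident 1 reports 3, Resident 2 reports 3 and Resident 4 reports 23.
Report 20: project not built, utility 0.
Report 23: project built, pays 13, utility 20 - 13 = 7.
So reporting 23 beats truth here (7 > 0).

23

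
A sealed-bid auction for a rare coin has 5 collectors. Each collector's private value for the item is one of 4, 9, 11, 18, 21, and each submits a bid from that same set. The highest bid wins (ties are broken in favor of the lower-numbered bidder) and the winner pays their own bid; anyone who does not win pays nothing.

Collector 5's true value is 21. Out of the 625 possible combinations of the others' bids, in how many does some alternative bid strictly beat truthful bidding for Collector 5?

81

Others bid (4, 4, 4, 4): truth gives 0; bid 9 gives 12 > 0. Violating.
Others bid (4, 4, 4, 9): truth gives 0; bid 11 gives 10 > 0. Violating.
Others bid (4, 4, 4, 11): truth gives 0; bid 18 gives 3 > 0. Violating.
Others bid (4, 4, 9, 4): truth gives 0; bid 11 gives 10 > 0. Violating.
Others bid (4, 4, 4, 18): truth gives 0; no alternative beats it.
Others bid (4, 4, 4, 21): truth gives 0; no alternative beats it.
(Checking all 625 profiles: 81 have a profitable deviation, 544 do not.)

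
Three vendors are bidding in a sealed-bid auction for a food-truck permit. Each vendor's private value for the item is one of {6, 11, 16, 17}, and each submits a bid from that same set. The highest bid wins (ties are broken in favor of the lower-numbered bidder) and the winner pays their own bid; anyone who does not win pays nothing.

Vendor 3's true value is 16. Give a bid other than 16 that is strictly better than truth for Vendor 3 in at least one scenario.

Suppose Vendor 1 bids 6 and Vendor 2 bids 6.
Bid 16: wins, pays 16, utility 16 - 16 = 0.
Bid 11: wins, pays 11, utility 16 - 11 = 5.
So bidding 11 beats truth here (5 > 0).

11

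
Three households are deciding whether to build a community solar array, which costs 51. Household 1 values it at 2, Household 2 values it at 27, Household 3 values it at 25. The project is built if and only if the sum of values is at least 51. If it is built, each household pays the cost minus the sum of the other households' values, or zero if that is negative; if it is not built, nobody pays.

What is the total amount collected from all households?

46

Total value 54 ≥ cost 51, so it is built.
Household 1: others sum to 52; max(0, 51 - 52) = 0.
Household 2: others sum to 27; max(0, 51 - 27) = 24.
Household 3: others sum to 29; max(0, 51 - 29) = 22.
Total collected = 0 + 24 + 22 = 46.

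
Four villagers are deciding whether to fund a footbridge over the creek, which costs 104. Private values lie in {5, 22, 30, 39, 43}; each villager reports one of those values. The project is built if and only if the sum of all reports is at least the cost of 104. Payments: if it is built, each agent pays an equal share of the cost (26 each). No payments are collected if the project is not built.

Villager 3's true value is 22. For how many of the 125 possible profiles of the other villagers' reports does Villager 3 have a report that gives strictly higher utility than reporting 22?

Others report (5, 39, 39): truth gives -4; report 5 gives 0 > -4. Violating.
Others report (5, 39, 43): truth gives -4; report 5 gives 0 > -4. Violating.
Others report (5, 43, 39): truth gives -4; report 5 gives 0 > -4. Violating.
Others report (5, 43, 43): truth gives -4; report 5 gives 0 > -4. Violating.
Others report (5, 5, 5): truth gives 0; no alternative beats it.
Others report (5, 5, 22): truth gives 0; no alternative beats it.
(Checking all 125 profiles: 34 have a profitable deviation, 91 do not.)

34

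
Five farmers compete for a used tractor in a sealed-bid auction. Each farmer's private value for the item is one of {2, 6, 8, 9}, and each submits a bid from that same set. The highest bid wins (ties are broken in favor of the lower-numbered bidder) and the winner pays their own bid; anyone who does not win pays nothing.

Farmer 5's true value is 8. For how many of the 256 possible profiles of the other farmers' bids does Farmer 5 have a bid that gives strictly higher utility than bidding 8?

1

Others bid (2, 2, 2, 2): truth gives 0; bid 6 gives 2 > 0. Violating.
Others bid (2, 2, 2, 6): truth gives 0; no alternative beats it.
Others bid (2, 2, 2, 8): truth gives 0; no alternative beats it.
(Checking all 256 profiles: 1 has a profitable deviation, 255 do not.)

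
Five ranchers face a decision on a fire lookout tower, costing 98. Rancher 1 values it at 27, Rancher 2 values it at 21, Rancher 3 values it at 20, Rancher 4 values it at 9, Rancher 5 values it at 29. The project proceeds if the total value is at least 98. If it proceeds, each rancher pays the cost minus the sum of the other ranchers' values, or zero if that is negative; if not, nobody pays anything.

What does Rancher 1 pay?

19

Total value 106 ≥ cost 98, so the project is built.
The other ranchers' values sum to 79.
Cost minus that sum is 98 - 79 = 19.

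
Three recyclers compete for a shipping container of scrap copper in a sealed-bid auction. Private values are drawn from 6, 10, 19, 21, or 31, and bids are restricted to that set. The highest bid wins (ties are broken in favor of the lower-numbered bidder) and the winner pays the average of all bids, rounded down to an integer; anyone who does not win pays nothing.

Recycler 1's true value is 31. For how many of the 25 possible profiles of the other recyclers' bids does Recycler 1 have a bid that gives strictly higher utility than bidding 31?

Others bid (6, 6): truth gives 17; bid 6 gives 25 > 17. Violating.
Others bid (6, 10): truth gives 16; bid 10 gives 23 > 16. Violating.
Others bid (6, 19): truth gives 13; bid 19 gives 17 > 13. Violating.
Others bid (6, 21): truth gives 12; bid 21 gives 15 > 12. Violating.
Others bid (6, 31): truth gives 9; no alternative beats it.
Others bid (10, 31): truth gives 7; no alternative beats it.
(Checking all 25 profiles: 16 have a profitable deviation, 9 do not.)

16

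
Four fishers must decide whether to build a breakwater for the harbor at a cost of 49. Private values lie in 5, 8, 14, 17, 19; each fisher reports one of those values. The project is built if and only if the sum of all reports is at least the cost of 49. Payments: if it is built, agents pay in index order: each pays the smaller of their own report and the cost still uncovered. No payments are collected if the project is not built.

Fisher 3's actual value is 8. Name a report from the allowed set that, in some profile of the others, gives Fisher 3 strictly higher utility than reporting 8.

Suppose Fisher 1 reports 8, Fisher 2 reports 17 and Fisher 4 reports 19.
Report 8: project built, pays 8, utility 8 - 8 = 0.
Report 5: project built, pays 5, utility 8 - 5 = 3.
So reporting 5 beats truth here (3 > 0).

5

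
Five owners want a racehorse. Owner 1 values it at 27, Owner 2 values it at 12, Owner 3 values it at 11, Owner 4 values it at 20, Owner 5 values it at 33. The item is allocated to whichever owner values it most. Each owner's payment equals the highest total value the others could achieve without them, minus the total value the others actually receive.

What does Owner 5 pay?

Owner 5 has the highest value and receives the item.
Without Owner 5, the item would go to the next-highest value, 27, so the others could achieve 27.
With Owner 5 present and winning, the others receive nothing, so their total is 0.
Payment = 27 - 0 = 27.

27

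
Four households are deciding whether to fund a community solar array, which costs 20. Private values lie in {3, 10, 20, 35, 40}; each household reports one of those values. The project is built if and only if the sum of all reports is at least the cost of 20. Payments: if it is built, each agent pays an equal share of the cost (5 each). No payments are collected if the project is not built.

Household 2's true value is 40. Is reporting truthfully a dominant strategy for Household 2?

Check each profile of the others' reports and compare truth against every alternative report.
Others report (3, 3, 3): truth gives 35, best alternative gives 35.
Others report (3, 3, 10): truth gives 35, best alternative gives 35.
Others report (3, 3, 20): truth gives 35, best alternative gives 35.
Others report (3, 3, 35): truth gives 35, best alternative gives 35.
Others report (3, 3, 40): truth gives 35, best alternative gives 35.
Others report (3, 10, 3): truth gives 35, best alternative gives 35.
(Remaining 119 profiles checked similarly; truth is weakly best in each.)
In every case the truthful report is at least as good as any alternative, so it is a dominant strategy.

Yes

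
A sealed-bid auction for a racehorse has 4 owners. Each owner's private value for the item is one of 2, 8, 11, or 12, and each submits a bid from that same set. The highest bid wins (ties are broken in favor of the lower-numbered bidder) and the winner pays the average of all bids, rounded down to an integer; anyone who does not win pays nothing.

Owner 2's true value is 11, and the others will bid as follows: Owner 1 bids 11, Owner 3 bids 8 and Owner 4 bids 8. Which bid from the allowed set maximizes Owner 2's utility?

12

Bid 2: loses, pays 0, utility 0.
Bid 8: loses, pays 0, utility 0.
Bid 11: loses, pays 0, utility 0.
Bid 12: wins, pays 9, utility 11 - 9 = 2.
The best choice is 12 with utility 2.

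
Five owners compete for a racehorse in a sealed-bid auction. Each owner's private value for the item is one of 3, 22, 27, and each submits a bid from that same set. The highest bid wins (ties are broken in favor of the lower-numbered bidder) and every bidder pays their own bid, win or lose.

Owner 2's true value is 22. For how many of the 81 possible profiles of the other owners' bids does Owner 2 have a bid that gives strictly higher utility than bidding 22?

73

Others bid (3, 3, 3, 27): truth gives -22; bid 3 gives -3 > -22. Violating.
Others bid (3, 3, 22, 27): truth gives -22; bid 3 gives -3 > -22. Violating.
Others bid (3, 3, 27, 3): truth gives -22; bid 3 gives -3 > -22. Violating.
Others bid (3, 3, 27, 22): truth gives -22; bid 3 gives -3 > -22. Violating.
Others bid (3, 3, 3, 3): truth gives 0; no alternative beats it.
Others bid (3, 3, 3, 22): truth gives 0; no alternative beats it.
(Checking all 81 profiles: 73 have a profitable deviation, 8 do not.)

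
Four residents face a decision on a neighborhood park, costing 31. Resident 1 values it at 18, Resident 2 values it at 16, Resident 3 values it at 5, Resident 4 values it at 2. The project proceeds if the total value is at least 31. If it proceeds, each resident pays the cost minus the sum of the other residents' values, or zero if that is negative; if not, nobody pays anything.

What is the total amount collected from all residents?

14

Total value 41 ≥ cost 31, so it is built.
Resident 1: others sum to 23; max(0, 31 - 23) = 8.
Resident 2: others sum to 25; max(0, 31 - 25) = 6.
Resident 3: others sum to 36; max(0, 31 - 36) = 0.
Resident 4: others sum to 39; max(0, 31 - 39) = 0.
Total collected = 8 + 6 + 0 + 0 = 14.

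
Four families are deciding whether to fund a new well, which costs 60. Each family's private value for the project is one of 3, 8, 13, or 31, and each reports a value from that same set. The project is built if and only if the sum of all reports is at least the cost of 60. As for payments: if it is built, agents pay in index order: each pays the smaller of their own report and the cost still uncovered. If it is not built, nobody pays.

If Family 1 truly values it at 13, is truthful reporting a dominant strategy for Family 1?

No

Consider the case where Family 2 reports 3, Family 3 reports 31 and Family 4 reports 31.
Truthful report 13: project built, pays 13, utility 13 - 13 = 0.
Report 3 instead: project built, pays 3, utility 13 - 3 = 10.
Since 10 > 0, reporting 3 is strictly better here, so truthful reporting is not dominant.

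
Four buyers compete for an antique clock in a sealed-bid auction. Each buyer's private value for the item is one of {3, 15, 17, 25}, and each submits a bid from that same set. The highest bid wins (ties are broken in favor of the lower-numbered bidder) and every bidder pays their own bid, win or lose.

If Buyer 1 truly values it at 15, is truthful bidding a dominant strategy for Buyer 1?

Consider the case where Buyer 2 bids 3, Buyer 3 bids 3 and Buyer 4 bids 3.
Truthful bid 15: wins, pays 15, utility 15 - 15 = 0.
Bid 3 instead: wins, pays 3, utility 15 - 3 = 12.
Since 12 > 0, bidding 3 is strictly better here, so truthful bidding is not dominant.

No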